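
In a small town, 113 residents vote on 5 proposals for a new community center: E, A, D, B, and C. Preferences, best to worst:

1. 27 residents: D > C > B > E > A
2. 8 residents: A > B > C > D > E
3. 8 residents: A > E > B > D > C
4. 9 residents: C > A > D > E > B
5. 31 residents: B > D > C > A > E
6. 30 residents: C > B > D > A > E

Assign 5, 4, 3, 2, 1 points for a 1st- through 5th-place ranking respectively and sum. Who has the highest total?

C

E: 27·2 + 8·1 + 8·4 + 9·2 + 31·1 + 30·1 = 173
A: 27·1 + 8·5 + 8·5 + 9·4 + 31·2 + 30·2 = 265
D: 27·5 + 8·2 + 8·2 + 9·3 + 31·4 + 30·3 = 408
B: 27·3 + 8·4 + 8·3 + 9·1 + 31·5 + 30·4 = 421
C: 27·4 + 8·3 + 8·1 + 9·5 + 31·3 + 30·5 = 428
C has the highest Borda score (428).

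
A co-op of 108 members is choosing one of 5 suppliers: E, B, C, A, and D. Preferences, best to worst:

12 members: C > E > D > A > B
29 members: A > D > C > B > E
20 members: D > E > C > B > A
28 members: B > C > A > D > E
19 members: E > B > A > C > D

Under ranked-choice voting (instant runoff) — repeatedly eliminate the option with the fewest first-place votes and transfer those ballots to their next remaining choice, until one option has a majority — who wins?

Round 1: E 19, B 28, C 12, A 29, D 20. Eliminate C.
Round 2: E 31, B 28, A 29, D 20. Eliminate D.
Round 3: E 51, B 28, A 29. Eliminate B.
Round 4: E 51, A 57. A has a majority.

A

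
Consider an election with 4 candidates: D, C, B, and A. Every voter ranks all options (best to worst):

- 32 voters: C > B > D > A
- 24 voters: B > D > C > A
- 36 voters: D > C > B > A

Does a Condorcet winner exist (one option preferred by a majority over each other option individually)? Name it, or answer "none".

Checking pairwise contests:
B beats D 56–36.
D beats C 60–32.
C beats B 68–24.
D beats A 92–0.
Every option loses at least one head-to-head, so there is no Condorcet winner.

none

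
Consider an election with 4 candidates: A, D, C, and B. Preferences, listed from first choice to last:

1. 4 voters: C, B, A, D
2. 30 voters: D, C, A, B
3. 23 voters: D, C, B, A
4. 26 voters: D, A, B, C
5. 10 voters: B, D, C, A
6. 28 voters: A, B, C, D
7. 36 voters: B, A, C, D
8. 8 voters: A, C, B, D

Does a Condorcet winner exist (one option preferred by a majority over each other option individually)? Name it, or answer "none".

none

Checking pairwise contests:
D beats A 89–76.
B beats D 86–79.
A beats C 98–67.
A beats B 92–73.
Every option loses at least one head-to-head, so there is no Condorcet winner.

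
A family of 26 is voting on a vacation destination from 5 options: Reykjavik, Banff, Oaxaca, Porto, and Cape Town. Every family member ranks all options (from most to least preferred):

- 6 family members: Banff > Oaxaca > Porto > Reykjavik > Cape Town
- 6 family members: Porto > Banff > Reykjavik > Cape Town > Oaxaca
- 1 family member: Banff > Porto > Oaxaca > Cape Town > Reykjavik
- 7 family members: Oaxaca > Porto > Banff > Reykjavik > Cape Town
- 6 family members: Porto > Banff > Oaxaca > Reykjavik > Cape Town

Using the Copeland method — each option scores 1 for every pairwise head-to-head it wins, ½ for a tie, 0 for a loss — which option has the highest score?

Reykjavik: beats Cape Town; loses to Banff, Oaxaca, and Porto → score 1.
Banff: beats Reykjavik, Oaxaca, and Cape Town; loses to Porto → score 3.
Oaxaca: beats Reykjavik and Cape Town; ties Porto; loses to Banff → score 2.5.
Porto: beats Reykjavik, Banff, and Cape Town; ties Oaxaca → score 3.5.
Cape Town: loses to Reykjavik, Banff, Oaxaca, and Porto → score 0.
Porto has the best pairwise record.

Porto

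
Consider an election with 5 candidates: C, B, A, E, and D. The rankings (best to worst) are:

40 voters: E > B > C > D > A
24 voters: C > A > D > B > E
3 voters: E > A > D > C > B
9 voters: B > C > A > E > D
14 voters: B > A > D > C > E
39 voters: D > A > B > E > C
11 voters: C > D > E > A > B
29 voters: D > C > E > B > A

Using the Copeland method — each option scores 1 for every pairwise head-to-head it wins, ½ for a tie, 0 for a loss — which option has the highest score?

D

C: beats A and E; loses to B and D → score 2.
B: beats C, A, and E; loses to D → score 3.
A: beats E; loses to C, B, and D → score 1.
E: loses to C, B, A, and D → score 0.
D: beats C, B, A, and E → score 4.
D has the best pairwise record.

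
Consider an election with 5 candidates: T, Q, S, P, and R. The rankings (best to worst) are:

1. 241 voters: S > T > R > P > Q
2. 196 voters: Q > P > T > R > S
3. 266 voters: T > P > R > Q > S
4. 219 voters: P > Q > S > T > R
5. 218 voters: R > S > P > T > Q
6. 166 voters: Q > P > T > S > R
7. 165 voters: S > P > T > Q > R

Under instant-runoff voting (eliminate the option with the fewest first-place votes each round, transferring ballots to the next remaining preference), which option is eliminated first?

R

Round 1: T 266, Q 362, S 406, P 219, R 218. Eliminate R.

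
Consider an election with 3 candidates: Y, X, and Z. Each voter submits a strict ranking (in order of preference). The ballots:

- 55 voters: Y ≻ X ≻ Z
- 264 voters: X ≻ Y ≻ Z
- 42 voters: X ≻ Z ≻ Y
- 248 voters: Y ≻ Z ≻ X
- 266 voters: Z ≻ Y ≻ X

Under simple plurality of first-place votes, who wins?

First-place votes: Y 303, X 306, Z 266.
X has the most first-place votes.

X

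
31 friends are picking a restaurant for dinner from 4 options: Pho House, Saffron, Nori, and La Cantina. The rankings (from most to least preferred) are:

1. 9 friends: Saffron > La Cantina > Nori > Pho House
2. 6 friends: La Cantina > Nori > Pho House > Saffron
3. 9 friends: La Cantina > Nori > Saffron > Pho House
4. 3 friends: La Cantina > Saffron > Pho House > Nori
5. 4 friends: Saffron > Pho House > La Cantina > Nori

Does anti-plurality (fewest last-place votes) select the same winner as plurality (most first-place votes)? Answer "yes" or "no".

Anti-plurality — last-place votes: Pho House 18, Saffron 6, Nori 7, La Cantina 0. Winner: La Cantina.
Plurality — first-place votes: Pho House 0, Saffron 13, Nori 0, La Cantina 18. Winner: La Cantina.
The two methods agree.

yes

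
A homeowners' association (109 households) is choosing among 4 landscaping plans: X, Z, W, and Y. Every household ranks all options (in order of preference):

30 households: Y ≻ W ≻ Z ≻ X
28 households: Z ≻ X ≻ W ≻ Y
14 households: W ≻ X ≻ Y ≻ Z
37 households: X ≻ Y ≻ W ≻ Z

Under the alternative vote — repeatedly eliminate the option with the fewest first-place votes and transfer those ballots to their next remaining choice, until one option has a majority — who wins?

Round 1: X 37, Z 28, W 14, Y 30. Eliminate W.
Round 2: X 51, Z 28, Y 30. Eliminate Z.
Round 3: X 79, Y 30. X has a majority.

X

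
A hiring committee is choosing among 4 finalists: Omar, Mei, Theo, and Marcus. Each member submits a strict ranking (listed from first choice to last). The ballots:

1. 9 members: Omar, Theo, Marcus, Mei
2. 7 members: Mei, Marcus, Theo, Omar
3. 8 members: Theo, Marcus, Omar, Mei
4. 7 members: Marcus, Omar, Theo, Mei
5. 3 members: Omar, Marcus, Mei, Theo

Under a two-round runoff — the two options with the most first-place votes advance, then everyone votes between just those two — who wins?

Round 1 first-place votes: Omar 12, Mei 7, Theo 8, Marcus 7.
Omar and Theo advance.
Runoff: Omar is preferred to Theo by 19 voters; Theo by 15.
Omar wins the runoff.

Omar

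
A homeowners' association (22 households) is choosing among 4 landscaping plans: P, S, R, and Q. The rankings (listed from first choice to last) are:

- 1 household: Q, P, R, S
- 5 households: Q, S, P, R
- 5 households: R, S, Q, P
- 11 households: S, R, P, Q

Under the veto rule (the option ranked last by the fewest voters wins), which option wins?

Last-place votes: P 5, S 1, R 5, Q 11.
S is ranked last by the fewest voters, so S wins.

S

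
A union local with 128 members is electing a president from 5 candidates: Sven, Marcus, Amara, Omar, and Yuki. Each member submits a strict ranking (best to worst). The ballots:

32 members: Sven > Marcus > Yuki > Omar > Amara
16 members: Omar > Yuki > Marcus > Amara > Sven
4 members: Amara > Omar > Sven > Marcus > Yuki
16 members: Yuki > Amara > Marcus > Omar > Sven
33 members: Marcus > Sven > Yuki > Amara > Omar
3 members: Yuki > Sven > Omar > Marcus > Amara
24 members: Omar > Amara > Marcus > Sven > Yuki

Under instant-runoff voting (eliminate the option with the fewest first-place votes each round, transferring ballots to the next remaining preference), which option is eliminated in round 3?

Round 1: Sven 32, Marcus 33, Amara 4, Omar 40, Yuki 19. Eliminate Amara.
Round 2: Sven 32, Marcus 33, Omar 44, Yuki 19. Eliminate Yuki.
Round 3: Sven 35, Marcus 49, Omar 44. Eliminate Sven.

Sven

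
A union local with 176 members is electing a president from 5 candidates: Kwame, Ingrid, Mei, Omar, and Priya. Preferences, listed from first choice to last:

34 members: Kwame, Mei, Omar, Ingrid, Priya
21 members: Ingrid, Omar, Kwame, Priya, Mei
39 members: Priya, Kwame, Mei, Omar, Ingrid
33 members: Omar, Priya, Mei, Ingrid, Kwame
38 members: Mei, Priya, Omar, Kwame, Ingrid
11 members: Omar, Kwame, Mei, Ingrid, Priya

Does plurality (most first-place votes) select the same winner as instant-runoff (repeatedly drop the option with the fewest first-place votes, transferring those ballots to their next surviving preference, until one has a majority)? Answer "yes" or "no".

Plurality — first-place votes: Kwame 34, Ingrid 21, Mei 38, Omar 44, Priya 39. Winner: Omar.
Instant-runoff — R1 Kwame 34, Ingrid 21, Mei 38, Omar 44, Priya 39 (Ingrid out); R2 Kwame 34, Mei 38, Omar 65, Priya 39 (Kwame out); R3 Mei 72, Omar 65, Priya 39 (Priya out); R4 Mei 111, Omar 65 (Mei winner). Winner: Mei.
The two methods disagree.

no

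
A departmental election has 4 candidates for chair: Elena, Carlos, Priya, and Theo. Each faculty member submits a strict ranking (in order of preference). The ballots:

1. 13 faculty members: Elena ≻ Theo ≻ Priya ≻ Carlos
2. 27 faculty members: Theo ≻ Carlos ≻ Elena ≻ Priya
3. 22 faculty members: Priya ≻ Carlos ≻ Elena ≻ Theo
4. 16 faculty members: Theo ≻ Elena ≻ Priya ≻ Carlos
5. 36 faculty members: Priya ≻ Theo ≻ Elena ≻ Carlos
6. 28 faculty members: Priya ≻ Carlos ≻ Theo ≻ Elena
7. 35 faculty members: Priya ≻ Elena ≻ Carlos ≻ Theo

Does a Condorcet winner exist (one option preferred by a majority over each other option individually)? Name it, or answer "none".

Priya vs Elena: 121–56 for Priya.
Priya vs Carlos: 150–27 for Priya.
Priya vs Theo: 121–56 for Priya.
Priya beats every other option head-to-head.

Priya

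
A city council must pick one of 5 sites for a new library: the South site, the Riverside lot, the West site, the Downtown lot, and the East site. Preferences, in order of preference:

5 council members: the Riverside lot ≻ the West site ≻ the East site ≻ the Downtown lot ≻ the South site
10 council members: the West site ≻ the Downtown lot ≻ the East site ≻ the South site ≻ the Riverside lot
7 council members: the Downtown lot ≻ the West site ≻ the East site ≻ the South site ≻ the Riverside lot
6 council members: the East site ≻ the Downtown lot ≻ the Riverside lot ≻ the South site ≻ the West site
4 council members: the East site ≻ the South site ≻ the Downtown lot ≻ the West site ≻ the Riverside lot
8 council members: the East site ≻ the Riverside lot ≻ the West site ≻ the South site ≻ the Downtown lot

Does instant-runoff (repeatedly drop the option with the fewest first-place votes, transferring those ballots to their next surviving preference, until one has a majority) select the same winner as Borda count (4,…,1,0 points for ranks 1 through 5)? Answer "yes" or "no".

no

Instant-runoff — R1 the South site 0, the Riverside lot 5, the West site 10, the Downtown lot 7, the East site 18 (the South site out); R2 the Riverside lot 5, the West site 10, the Downtown lot 7, the East site 18 (the Riverside lot out); R3 the West site 15, the Downtown lot 7, the East site 18 (the Downtown lot out); R4 the West site 22, the East site 18 (the West site winner). Winner: the West site.
Borda — scores: the South site 43, the Riverside lot 56, the West site 96, the Downtown lot 89, the East site 116. Winner: the East site.
The two methods disagree.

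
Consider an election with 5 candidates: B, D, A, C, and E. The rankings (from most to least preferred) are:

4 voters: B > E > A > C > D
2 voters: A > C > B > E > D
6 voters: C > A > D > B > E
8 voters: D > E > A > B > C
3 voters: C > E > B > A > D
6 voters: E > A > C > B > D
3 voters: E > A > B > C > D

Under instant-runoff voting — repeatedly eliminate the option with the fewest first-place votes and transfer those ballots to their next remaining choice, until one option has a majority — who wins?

Round 1: B 4, D 8, A 2, C 9, E 9. Eliminate A.
Round 2: B 4, D 8, C 11, E 9. Eliminate B.
Round 3: D 8, C 11, E 13. Eliminate D.
Round 4: C 11, E 21. E has a majority.

E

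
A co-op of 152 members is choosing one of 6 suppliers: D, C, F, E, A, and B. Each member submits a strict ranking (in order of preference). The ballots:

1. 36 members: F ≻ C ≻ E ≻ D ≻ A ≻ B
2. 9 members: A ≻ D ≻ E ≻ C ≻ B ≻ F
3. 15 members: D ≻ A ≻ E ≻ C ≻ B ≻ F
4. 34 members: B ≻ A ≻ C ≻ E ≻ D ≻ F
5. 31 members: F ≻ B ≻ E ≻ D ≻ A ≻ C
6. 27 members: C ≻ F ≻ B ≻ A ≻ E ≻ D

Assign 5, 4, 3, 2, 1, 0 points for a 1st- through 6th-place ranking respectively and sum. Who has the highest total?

F

D: 36·2 + 9·4 + 15·5 + 34·1 + 31·2 + 27·0 = 279
C: 36·4 + 9·2 + 15·2 + 34·3 + 31·0 + 27·5 = 429
F: 36·5 + 9·0 + 15·0 + 34·0 + 31·5 + 27·4 = 443
E: 36·3 + 9·3 + 15·3 + 34·2 + 31·3 + 27·1 = 368
A: 36·1 + 9·5 + 15·4 + 34·4 + 31·1 + 27·2 = 362
B: 36·0 + 9·1 + 15·1 + 34·5 + 31·4 + 27·3 = 399
F has the highest Borda score (443).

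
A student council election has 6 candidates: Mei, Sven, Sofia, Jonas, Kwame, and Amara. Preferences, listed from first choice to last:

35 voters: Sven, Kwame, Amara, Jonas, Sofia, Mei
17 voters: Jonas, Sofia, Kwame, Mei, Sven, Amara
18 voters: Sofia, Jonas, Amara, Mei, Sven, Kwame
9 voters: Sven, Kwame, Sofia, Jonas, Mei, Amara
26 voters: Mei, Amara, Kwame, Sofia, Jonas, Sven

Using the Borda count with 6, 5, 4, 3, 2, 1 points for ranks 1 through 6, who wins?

Mei: 35·1 + 17·3 + 18·3 + 9·2 + 26·6 = 314
Sven: 35·6 + 17·2 + 18·2 + 9·6 + 26·1 = 360
Sofia: 35·2 + 17·5 + 18·6 + 9·4 + 26·3 = 377
Jonas: 35·3 + 17·6 + 18·5 + 9·3 + 26·2 = 376
Kwame: 35·5 + 17·4 + 18·1 + 9·5 + 26·4 = 410
Amara: 35·4 + 17·1 + 18·4 + 9·1 + 26·5 = 368
Kwame has the highest Borda score (410).

Kwame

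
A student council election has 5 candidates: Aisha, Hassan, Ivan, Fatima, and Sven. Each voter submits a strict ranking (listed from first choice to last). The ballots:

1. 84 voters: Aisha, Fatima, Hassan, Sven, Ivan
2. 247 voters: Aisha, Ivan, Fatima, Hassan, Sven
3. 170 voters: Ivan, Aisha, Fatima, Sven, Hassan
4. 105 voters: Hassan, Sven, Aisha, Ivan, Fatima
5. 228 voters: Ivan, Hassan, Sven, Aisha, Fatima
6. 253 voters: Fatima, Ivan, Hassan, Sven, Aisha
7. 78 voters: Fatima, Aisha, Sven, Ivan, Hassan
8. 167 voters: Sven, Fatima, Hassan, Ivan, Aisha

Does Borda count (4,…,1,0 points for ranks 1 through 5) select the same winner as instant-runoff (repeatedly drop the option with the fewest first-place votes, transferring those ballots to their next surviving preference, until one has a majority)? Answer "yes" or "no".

Borda — scores: Aisha 2506, Hassan 2359, Ivan 3442, Fatima 2911, Sven 2102. Winner: Ivan.
Instant-runoff — R1 Aisha 331, Hassan 105, Ivan 398, Fatima 331, Sven 167 (Hassan out); R2 Aisha 331, Ivan 398, Fatima 331, Sven 272 (Sven out); R3 Aisha 436, Ivan 398, Fatima 498 (Ivan out); R4 Aisha 834, Fatima 498 (Aisha winner). Winner: Aisha.
The two methods disagree.

no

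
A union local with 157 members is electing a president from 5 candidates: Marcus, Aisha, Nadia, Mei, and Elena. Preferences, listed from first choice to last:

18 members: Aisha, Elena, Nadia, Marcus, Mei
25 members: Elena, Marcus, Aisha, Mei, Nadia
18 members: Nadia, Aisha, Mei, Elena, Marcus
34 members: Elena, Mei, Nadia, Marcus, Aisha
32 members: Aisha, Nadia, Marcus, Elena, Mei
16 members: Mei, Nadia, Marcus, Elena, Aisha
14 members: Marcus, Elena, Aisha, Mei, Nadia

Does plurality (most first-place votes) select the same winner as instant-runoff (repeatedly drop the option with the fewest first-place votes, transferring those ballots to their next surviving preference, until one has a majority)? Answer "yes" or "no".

Plurality — first-place votes: Marcus 14, Aisha 50, Nadia 18, Mei 16, Elena 59. Winner: Elena.
Instant-runoff — R1 Marcus 14, Aisha 50, Nadia 18, Mei 16, Elena 59 (Marcus out); R2 Aisha 50, Nadia 18, Mei 16, Elena 73 (Mei out); R3 Aisha 50, Nadia 34, Elena 73 (Nadia out); R4 Aisha 68, Elena 89 (Elena winner). Winner: Elena.
The two methods agree.

yes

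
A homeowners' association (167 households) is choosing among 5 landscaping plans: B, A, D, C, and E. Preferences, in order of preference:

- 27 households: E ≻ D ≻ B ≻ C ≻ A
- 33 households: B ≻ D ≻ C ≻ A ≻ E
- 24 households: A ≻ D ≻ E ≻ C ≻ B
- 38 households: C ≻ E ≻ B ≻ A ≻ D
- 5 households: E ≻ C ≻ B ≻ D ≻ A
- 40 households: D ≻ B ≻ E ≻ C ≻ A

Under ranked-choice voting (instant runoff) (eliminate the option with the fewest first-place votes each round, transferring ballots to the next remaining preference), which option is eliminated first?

Round 1: B 33, A 24, D 40, C 38, E 32. Eliminate A.

A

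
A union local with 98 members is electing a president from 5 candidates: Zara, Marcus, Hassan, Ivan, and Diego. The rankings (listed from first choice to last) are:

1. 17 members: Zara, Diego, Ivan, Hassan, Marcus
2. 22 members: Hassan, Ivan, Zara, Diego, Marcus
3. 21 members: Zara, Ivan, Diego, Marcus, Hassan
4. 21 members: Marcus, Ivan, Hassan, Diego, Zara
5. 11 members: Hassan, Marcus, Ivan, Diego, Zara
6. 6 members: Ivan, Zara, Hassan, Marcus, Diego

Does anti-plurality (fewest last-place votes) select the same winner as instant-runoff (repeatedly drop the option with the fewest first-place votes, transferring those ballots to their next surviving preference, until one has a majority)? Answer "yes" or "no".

Anti-plurality — last-place votes: Zara 32, Marcus 39, Hassan 21, Ivan 0, Diego 6. Winner: Ivan.
Instant-runoff — R1 Zara 38, Marcus 21, Hassan 33, Ivan 6, Diego 0 (Diego out); R2 Zara 38, Marcus 21, Hassan 33, Ivan 6 (Ivan out); R3 Zara 44, Marcus 21, Hassan 33 (Marcus out); R4 Zara 44, Hassan 54 (Hassan winner). Winner: Hassan.
The two methods disagree.

no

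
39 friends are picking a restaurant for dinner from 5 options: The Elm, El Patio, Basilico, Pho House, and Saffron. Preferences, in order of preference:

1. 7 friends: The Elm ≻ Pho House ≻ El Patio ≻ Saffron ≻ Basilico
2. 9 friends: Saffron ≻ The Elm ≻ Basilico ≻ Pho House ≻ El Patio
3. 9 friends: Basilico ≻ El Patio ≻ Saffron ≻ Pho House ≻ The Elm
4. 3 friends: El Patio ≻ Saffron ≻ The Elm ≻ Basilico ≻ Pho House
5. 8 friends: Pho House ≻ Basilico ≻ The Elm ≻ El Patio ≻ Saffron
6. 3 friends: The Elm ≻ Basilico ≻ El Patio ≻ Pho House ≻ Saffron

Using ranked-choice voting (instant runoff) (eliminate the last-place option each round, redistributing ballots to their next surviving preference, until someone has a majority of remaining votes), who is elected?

Round 1: The Elm 10, El Patio 3, Basilico 9, Pho House 8, Saffron 9. Eliminate El Patio.
Round 2: The Elm 10, Basilico 9, Pho House 8, Saffron 12. Eliminate Pho House.
Round 3: The Elm 10, Basilico 17, Saffron 12. Eliminate The Elm.
Round 4: Basilico 20, Saffron 19. Basilico has a majority.

Basilico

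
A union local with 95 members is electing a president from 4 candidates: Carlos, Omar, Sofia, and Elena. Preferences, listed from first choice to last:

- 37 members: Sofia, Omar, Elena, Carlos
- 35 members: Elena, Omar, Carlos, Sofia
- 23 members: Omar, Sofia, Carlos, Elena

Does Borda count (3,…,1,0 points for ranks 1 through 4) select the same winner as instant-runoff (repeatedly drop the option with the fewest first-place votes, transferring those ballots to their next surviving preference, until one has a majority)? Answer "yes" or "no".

no

Borda — scores: Carlos 58, Omar 213, Sofia 157, Elena 142. Winner: Omar.
Instant-runoff — R1 Carlos 0, Omar 23, Sofia 37, Elena 35 (Carlos out); R2 Omar 23, Sofia 37, Elena 35 (Omar out); R3 Sofia 60, Elena 35 (Sofia winner). Winner: Sofia.
The two methods disagree.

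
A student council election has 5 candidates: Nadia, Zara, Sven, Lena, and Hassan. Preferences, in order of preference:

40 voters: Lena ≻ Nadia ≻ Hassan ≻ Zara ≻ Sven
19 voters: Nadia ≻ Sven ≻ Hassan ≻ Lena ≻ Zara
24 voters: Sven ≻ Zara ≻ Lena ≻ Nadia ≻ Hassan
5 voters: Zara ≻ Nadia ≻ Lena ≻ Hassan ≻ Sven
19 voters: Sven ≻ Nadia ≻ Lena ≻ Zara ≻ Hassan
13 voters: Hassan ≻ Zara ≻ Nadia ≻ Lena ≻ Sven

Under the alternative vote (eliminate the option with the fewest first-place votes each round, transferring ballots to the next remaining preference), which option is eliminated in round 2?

Hassan

Round 1: Nadia 19, Zara 5, Sven 43, Lena 40, Hassan 13. Eliminate Zara.
Round 2: Nadia 24, Sven 43, Lena 40, Hassan 13. Eliminate Hassan.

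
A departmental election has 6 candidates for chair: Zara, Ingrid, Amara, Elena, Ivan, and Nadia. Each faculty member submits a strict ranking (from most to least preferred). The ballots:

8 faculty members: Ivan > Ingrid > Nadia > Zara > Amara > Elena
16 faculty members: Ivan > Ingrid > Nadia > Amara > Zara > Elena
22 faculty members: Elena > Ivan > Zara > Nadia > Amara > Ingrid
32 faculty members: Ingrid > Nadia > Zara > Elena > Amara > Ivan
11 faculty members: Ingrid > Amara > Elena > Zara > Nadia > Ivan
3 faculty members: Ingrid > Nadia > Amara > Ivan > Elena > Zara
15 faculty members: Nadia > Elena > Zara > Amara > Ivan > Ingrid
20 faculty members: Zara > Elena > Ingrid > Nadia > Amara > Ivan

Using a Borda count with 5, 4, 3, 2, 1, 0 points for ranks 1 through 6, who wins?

Ingrid

Zara: 8·2 + 16·1 + 22·3 + 32·3 + 11·2 + 3·0 + 15·3 + 20·5 = 361
Ingrid: 8·4 + 16·4 + 22·0 + 32·5 + 11·5 + 3·5 + 15·0 + 20·3 = 386
Amara: 8·1 + 16·2 + 22·1 + 32·1 + 11·4 + 3·3 + 15·2 + 20·1 = 197
Elena: 8·0 + 16·0 + 22·5 + 32·2 + 11·3 + 3·1 + 15·4 + 20·4 = 350
Ivan: 8·5 + 16·5 + 22·4 + 32·0 + 11·0 + 3·2 + 15·1 + 20·0 = 229
Nadia: 8·3 + 16·3 + 22·2 + 32·4 + 11·1 + 3·4 + 15·5 + 20·2 = 382
Ingrid has the highest Borda score (386).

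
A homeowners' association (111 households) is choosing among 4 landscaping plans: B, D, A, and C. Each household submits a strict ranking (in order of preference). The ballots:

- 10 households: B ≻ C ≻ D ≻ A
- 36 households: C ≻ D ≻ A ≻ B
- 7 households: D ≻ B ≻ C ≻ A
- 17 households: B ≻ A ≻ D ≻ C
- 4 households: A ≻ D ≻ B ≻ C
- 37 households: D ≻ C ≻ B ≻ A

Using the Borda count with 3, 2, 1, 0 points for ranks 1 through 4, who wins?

B: 10·3 + 36·0 + 7·2 + 17·3 + 4·1 + 37·1 = 136
D: 10·1 + 36·2 + 7·3 + 17·1 + 4·2 + 37·3 = 239
A: 10·0 + 36·1 + 7·0 + 17·2 + 4·3 + 37·0 = 82
C: 10·2 + 36·3 + 7·1 + 17·0 + 4·0 + 37·2 = 209
D has the highest Borda score (239).

D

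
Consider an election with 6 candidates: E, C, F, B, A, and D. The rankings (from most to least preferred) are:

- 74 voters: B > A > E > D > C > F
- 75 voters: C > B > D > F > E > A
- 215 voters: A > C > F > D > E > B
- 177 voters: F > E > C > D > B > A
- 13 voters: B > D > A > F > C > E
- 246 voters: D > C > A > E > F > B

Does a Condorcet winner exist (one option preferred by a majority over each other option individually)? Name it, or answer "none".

C

C vs E: 549–251 for C.
C vs F: 610–190 for C.
C vs B: 713–87 for C.
C vs A: 498–302 for C.
C vs D: 467–333 for C.
C beats every other option head-to-head.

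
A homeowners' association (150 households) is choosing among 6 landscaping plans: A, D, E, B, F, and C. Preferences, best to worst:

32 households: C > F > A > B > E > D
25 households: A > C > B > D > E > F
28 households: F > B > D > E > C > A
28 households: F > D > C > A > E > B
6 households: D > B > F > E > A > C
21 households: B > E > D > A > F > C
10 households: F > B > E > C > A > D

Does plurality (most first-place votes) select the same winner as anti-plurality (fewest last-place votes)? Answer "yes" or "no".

Plurality — first-place votes: A 25, D 6, E 0, B 21, F 66, C 32. Winner: F.
Anti-plurality — last-place votes: A 28, D 42, E 0, B 28, F 25, C 27. Winner: E.
The two methods disagree.

no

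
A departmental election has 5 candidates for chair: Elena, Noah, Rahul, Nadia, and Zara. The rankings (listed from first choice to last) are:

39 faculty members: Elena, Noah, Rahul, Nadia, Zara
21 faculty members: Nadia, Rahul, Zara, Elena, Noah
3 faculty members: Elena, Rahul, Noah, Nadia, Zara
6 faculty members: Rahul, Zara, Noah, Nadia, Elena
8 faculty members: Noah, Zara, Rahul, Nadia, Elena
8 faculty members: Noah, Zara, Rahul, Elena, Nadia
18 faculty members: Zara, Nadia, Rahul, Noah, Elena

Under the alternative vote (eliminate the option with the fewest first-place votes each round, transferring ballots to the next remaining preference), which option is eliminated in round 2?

Round 1: Elena 42, Noah 16, Rahul 6, Nadia 21, Zara 18. Eliminate Rahul.
Round 2: Elena 42, Noah 16, Nadia 21, Zara 24. Eliminate Noah.

Noah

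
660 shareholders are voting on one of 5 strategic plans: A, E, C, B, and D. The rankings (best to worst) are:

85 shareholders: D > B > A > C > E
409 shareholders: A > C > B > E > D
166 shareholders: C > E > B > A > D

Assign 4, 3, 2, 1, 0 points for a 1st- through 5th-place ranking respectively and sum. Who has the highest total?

C

A: 85·2 + 409·4 + 166·1 = 1972
E: 85·0 + 409·1 + 166·3 = 907
C: 85·1 + 409·3 + 166·4 = 1976
B: 85·3 + 409·2 + 166·2 = 1405
D: 85·4 + 409·0 + 166·0 = 340
C has the highest Borda score (1976).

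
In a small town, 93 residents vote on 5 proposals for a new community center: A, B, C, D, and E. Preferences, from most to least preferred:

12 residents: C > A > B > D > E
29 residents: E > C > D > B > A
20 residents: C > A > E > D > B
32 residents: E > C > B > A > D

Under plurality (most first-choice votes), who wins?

E

First-place votes: A 0, B 0, C 32, D 0, E 61.
E has the most first-place votes.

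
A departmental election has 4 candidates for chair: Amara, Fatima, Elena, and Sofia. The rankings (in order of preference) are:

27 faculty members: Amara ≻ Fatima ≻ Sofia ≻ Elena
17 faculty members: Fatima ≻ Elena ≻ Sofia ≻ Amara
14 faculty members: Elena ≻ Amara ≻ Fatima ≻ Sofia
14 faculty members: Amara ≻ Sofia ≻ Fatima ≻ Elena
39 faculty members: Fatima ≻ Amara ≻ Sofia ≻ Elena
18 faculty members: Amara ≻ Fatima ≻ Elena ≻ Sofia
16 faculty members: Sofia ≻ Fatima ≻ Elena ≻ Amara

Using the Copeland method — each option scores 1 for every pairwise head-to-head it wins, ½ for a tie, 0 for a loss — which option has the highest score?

Amara: beats Fatima, Elena, and Sofia → score 3.
Fatima: beats Elena and Sofia; loses to Amara → score 2.
Elena: loses to Amara, Fatima, and Sofia → score 0.
Sofia: beats Elena; loses to Amara and Fatima → score 1.
Amara has the best pairwise record.

Amara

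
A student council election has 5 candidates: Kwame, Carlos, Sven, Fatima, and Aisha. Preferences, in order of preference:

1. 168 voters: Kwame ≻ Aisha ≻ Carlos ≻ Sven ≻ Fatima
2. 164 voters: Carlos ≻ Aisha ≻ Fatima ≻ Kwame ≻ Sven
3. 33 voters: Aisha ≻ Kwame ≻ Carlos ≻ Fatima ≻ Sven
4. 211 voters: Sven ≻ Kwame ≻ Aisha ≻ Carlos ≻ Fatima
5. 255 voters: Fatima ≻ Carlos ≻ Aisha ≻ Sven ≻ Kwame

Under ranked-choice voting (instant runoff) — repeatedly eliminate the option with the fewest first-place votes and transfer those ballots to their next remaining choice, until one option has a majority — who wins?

Fatima

Round 1: Kwame 168, Carlos 164, Sven 211, Fatima 255, Aisha 33. Eliminate Aisha.
Round 2: Kwame 201, Carlos 164, Sven 211, Fatima 255. Eliminate Carlos.
Round 3: Kwame 201, Sven 211, Fatima 419. Fatima has a majority.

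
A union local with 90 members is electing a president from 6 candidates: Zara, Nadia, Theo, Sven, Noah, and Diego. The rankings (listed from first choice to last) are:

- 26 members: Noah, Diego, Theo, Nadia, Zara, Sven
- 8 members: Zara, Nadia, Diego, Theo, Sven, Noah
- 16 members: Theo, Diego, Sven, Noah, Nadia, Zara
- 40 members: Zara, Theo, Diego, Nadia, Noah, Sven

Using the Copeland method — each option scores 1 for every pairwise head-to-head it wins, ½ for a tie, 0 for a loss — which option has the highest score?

Zara: beats Nadia, Theo, Sven, Noah, and Diego → score 5.
Nadia: beats Sven and Noah; loses to Zara, Theo, and Diego → score 2.
Theo: beats Nadia, Sven, Noah, and Diego; loses to Zara → score 4.
Sven: loses to Zara, Nadia, Theo, Noah, and Diego → score 0.
Noah: beats Sven; loses to Zara, Nadia, Theo, and Diego → score 1.
Diego: beats Nadia, Sven, and Noah; loses to Zara and Theo → score 3.
Zara has the best pairwise record.

Zara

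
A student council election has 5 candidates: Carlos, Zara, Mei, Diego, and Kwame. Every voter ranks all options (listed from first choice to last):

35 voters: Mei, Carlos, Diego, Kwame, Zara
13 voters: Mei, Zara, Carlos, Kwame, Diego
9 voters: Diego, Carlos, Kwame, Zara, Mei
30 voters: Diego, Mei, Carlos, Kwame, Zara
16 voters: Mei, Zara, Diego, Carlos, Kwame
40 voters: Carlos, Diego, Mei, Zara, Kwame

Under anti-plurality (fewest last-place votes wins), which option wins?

Last-place votes: Carlos 0, Zara 65, Mei 9, Diego 13, Kwame 56.
Carlos is ranked last by the fewest voters, so Carlos wins.

Carlos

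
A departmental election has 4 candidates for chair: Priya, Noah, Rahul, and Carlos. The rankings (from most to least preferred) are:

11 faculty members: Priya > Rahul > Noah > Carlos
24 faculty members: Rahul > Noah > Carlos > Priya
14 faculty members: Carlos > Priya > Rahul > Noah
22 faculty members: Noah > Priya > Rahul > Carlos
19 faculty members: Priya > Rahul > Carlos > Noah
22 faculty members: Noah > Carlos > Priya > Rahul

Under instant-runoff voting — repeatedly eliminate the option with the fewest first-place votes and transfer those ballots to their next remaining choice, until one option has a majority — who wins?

Round 1: Priya 30, Noah 44, Rahul 24, Carlos 14. Eliminate Carlos.
Round 2: Priya 44, Noah 44, Rahul 24. Eliminate Rahul.
Round 3: Priya 44, Noah 68. Noah has a majority.

Noah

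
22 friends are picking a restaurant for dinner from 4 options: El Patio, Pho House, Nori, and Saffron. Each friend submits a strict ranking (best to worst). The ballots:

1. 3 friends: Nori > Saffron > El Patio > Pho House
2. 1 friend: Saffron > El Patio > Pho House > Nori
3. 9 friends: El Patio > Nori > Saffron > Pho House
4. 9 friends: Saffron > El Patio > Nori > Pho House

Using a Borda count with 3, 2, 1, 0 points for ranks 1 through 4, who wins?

El Patio

El Patio: 3·1 + 1·2 + 9·3 + 9·2 = 50
Pho House: 3·0 + 1·1 + 9·0 + 9·0 = 1
Nori: 3·3 + 1·0 + 9·2 + 9·1 = 36
Saffron: 3·2 + 1·3 + 9·1 + 9·3 = 45
El Patio has the highest Borda score (50).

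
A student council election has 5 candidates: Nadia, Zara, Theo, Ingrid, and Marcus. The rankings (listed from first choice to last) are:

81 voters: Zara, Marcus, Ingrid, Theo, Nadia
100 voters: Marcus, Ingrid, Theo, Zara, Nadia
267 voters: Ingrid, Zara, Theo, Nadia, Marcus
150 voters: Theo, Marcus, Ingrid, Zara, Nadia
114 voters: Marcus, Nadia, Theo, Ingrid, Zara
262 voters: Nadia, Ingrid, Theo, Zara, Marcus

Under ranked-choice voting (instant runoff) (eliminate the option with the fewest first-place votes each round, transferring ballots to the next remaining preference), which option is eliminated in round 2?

Round 1: Nadia 262, Zara 81, Theo 150, Ingrid 267, Marcus 214. Eliminate Zara.
Round 2: Nadia 262, Theo 150, Ingrid 267, Marcus 295. Eliminate Theo.

Theo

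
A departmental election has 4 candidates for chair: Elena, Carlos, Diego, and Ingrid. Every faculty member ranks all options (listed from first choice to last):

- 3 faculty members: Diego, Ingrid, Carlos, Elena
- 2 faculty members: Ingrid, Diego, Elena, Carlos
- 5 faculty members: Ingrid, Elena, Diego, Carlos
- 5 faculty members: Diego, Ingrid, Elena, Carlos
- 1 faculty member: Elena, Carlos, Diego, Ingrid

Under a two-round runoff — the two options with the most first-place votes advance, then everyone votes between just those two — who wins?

Round 1 first-place votes: Elena 1, Carlos 0, Diego 8, Ingrid 7.
Diego and Ingrid advance.
Runoff: Diego is preferred to Ingrid by 9 voters; Ingrid by 7.
Diego wins the runoff.

Diego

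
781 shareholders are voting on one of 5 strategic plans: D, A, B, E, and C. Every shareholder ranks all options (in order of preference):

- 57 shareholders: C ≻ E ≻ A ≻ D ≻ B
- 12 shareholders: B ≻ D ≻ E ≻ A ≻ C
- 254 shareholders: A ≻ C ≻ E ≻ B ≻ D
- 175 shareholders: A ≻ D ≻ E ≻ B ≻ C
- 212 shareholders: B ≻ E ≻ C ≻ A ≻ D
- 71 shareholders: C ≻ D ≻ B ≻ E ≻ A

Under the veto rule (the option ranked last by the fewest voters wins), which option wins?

E

Last-place votes: D 466, A 71, B 57, E 0, C 187.
E is ranked last by the fewest voters, so E wins.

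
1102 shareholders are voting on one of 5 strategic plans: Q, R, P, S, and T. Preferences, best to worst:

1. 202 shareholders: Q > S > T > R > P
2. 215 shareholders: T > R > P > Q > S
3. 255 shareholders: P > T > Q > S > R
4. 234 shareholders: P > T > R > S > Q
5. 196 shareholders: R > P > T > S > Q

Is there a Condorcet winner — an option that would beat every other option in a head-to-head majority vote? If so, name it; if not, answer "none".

none

Checking pairwise contests:
R beats Q 645–457.
T beats R 906–196.
R beats P 613–489.
Q beats S 672–430.
P beats T 685–417.
Every option loses at least one head-to-head, so there is no Condorcet winner.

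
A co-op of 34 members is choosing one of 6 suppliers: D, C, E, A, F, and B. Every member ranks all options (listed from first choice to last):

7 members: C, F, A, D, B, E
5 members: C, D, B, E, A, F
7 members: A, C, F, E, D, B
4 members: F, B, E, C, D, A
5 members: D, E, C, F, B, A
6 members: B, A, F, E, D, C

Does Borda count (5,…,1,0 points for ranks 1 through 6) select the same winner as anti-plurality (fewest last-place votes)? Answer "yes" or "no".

Borda — scores: D 76, C 111, E 68, A 85, F 97, B 73. Winner: C.
Anti-plurality — last-place votes: D 0, C 6, E 7, A 9, F 5, B 7. Winner: D.
The two methods disagree.

no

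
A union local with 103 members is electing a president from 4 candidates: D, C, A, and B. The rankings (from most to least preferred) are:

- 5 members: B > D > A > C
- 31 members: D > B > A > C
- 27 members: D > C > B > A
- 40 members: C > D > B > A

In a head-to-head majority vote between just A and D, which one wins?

Voters preferring A to D: 0; preferring D to A: 103.
D wins the head-to-head.

D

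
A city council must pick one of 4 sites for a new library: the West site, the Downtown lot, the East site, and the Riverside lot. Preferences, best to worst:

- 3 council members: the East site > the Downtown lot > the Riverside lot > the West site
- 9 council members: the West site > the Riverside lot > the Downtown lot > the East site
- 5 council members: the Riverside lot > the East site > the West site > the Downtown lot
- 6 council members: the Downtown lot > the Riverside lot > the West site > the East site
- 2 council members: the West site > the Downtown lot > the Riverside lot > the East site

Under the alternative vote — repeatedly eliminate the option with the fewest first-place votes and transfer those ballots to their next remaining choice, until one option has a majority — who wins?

the West site

Round 1: the West site 11, the Downtown lot 6, the East site 3, the Riverside lot 5. Eliminate the East site.
Round 2: the West site 11, the Downtown lot 9, the Riverside lot 5. Eliminate the Riverside lot.
Round 3: the West site 16, the Downtown lot 9. The West site has a majority.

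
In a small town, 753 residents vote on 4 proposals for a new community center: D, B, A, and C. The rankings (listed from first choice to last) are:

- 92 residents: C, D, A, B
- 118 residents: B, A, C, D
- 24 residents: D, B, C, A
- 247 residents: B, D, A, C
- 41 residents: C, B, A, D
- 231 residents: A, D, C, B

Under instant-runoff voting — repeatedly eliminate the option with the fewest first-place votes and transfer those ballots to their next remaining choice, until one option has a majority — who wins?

Round 1: D 24, B 365, A 231, C 133. Eliminate D.
Round 2: B 389, A 231, C 133. B has a majority.

B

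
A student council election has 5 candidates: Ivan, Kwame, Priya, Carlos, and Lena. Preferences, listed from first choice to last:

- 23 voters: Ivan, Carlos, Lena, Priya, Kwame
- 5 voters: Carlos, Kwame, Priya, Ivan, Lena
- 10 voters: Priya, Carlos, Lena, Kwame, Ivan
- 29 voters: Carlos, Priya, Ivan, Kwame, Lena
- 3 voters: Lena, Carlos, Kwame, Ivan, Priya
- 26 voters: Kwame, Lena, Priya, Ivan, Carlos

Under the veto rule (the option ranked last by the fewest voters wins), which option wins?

Priya

Last-place votes: Ivan 10, Kwame 23, Priya 3, Carlos 26, Lena 34.
Priya is ranked last by the fewest voters, so Priya wins.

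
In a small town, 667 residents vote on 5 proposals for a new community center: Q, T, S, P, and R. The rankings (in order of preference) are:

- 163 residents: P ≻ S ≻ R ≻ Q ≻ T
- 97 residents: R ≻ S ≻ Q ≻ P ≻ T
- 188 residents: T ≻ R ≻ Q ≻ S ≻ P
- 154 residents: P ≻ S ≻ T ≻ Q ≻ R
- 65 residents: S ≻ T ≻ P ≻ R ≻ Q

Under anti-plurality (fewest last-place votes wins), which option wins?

S

Last-place votes: Q 65, T 260, S 0, P 188, R 154.
S is ranked last by the fewest voters, so S wins.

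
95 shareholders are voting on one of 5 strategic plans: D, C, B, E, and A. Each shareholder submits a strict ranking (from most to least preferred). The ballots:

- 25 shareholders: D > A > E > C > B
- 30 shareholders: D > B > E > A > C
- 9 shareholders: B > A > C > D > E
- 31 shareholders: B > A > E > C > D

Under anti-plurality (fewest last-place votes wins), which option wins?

A

Last-place votes: D 31, C 30, B 25, E 9, A 0.
A is ranked last by the fewest voters, so A wins.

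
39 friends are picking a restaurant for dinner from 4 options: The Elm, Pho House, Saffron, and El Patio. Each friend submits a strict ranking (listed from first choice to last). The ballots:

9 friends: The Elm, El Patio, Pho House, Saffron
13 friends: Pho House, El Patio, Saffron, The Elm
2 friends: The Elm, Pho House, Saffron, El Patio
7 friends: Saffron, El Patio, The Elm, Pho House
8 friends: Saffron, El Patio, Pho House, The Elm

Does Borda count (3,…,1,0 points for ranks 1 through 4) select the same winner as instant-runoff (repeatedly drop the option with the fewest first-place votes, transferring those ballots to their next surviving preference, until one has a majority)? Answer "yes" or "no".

no

Borda — scores: The Elm 40, Pho House 60, Saffron 60, El Patio 74. Winner: El Patio.
Instant-runoff — R1 The Elm 11, Pho House 13, Saffron 15, El Patio 0 (El Patio out); R2 The Elm 11, Pho House 13, Saffron 15 (The Elm out); R3 Pho House 24, Saffron 15 (Pho House winner). Winner: Pho House.
The two methods disagree.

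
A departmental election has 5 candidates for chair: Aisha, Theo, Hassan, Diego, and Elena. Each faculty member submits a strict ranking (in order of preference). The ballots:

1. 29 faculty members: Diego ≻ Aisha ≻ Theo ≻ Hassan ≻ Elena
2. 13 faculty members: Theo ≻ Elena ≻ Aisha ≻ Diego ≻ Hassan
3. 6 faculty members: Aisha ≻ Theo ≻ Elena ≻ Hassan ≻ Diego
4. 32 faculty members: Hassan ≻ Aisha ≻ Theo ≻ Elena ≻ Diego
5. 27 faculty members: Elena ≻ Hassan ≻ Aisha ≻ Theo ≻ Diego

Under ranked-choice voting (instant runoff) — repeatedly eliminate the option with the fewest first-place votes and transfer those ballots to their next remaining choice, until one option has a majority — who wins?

Round 1: Aisha 6, Theo 13, Hassan 32, Diego 29, Elena 27. Eliminate Aisha.
Round 2: Theo 19, Hassan 32, Diego 29, Elena 27. Eliminate Theo.
Round 3: Hassan 32, Diego 29, Elena 46. Eliminate Diego.
Round 4: Hassan 61, Elena 46. Hassan has a majority.

Hassan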